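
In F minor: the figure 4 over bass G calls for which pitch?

C

Counting 3 letter steps above G lands on C; in F minor, that letter is C.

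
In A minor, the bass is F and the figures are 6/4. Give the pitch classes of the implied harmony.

A fourth above F in this key is B.
A sixth above F in this key is D.
Together with the bass F, this spells B diminished in second inversion.

F, B, D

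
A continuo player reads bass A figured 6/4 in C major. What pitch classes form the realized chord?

A, D, F

A fourth above A in this key is D.
A sixth above A in this key is F.
Together with the bass A, this spells D minor in second inversion.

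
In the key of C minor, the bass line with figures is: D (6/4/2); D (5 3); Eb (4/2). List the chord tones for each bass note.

D (6/4/2): D, Eb, G, Bb.
D (5/3): D, F, Ab.
Eb (6/4/2): Eb, F, Ab, C.

D, Eb, G, Bb | D, F, Ab | Eb, F, Ab, C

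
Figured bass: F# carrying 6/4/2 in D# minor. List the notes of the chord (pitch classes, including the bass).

A second above F# in this key is G#.
A fourth above F# in this key is B.
A sixth above F# in this key is D#.
Together with the bass F#, this spells G# minor seventh in third inversion.

F#, G#, B, D#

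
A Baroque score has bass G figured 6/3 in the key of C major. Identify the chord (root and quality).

The figures 6/3 indicate a triad in first inversion.
In first inversion the root lies a sixth above the bass: a sixth above G in C major is E.
The chord tones are G, B, E, giving E minor.

E minor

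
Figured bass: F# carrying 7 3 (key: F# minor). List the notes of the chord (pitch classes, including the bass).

F#, A, C#, E

The written figures 7 3 are shorthand for 7/5/3: the 5 is implied.
A third above F# in this key is A.
A fifth above F# in this key is C#.
A seventh above F# in this key is E.
Together with the bass F#, this spells F# minor seventh in root position.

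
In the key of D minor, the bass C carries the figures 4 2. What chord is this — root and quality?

The figures 4 2 indicate a seventh chord in third inversion.
In third inversion the root lies a second above the bass: a second above C in D minor is D.
The chord tones are C, D, F, A, giving D minor seventh.

D minor seventh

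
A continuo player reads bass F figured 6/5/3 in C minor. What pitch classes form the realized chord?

A third above F in this key is Ab.
A fifth above F in this key is C.
A sixth above F in this key is D.
Together with the bass F, this spells D half-diminished seventh in first inversion.

F, Ab, C, D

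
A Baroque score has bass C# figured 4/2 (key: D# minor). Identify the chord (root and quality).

The figures 4/2 indicate a seventh chord in third inversion.
In third inversion the root lies a second above the bass: a second above C# in D# minor is D#.
The chord tones are C#, D#, F#, A#, giving D# minor seventh.

D# minor seventh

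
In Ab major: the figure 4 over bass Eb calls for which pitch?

Ab

Counting 3 letter steps above Eb lands on A; in Ab major, that letter is Ab.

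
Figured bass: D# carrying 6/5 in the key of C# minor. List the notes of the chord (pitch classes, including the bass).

D#, F#, A, B

The written figures 6/5 are shorthand for 6/5/3: the 3 is implied.
A third above D# in this key is F#.
A fifth above D# in this key is A.
A sixth above D# in this key is B.
Together with the bass D#, this spells B dominant seventh in first inversion.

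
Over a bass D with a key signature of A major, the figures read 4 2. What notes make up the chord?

D, E, G#, B

The written figures 4 2 are shorthand for 6/4/2: the 6 is implied.
A second above D in this key is E.
A fourth above D in this key is G#.
A sixth above D in this key is B.
Together with the bass D, this spells E dominant seventh in third inversion.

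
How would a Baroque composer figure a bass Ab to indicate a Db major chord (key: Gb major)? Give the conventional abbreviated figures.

Ab is the fifth of Db major, so the chord is in second inversion.
A triad in second inversion is figured 6/4, conventionally abbreviated 6/4.

6/4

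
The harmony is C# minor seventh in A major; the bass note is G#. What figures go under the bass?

G# is the fifth of C# minor seventh, so the chord is in second inversion.
A seventh chord in second inversion is figured 6/4/3, conventionally abbreviated 4/3.

4/3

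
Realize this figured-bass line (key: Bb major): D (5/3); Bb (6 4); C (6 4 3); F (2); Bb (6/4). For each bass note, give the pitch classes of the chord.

D (5/3): D, F, A.
Bb (6/4): Bb, Eb, G.
C (6/4/3): C, Eb, F, A.
F (6/4/2): F, G, Bb, D.
Bb (6/4): Bb, Eb, G.

D, F, A | Bb, Eb, G | C, Eb, F, A | F, G, Bb, D | Bb, Eb, G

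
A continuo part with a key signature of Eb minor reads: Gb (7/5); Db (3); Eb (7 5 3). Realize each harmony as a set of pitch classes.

Gb (7/5/3): Gb, Bb, Db, F.
Db (5/3): Db, F, Ab.
Eb (7/5/3): Eb, Gb, Bb, Db.

Gb, Bb, Db, F | Db, F, Ab | Eb, Gb, Bb, Db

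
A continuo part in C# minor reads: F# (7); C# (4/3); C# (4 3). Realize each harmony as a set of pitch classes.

F# (7/5/3): F#, A, C#, E.
C# (6/4/3): C#, E, F#, A.
C# (6/4/3): C#, E, F#, A.

F#, A, C#, E | C#, E, F#, A | C#, E, F#, A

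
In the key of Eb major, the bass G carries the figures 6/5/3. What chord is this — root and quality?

The figures 6/5/3 indicate a seventh chord in first inversion.
In first inversion the root lies a sixth above the bass: a sixth above G in Eb major is Eb.
The chord tones are G, Bb, D, Eb, giving Eb major seventh.

Eb major seventh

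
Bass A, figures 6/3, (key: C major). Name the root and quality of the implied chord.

The figures 6/3 indicate a triad in first inversion.
In first inversion the root lies a sixth above the bass: a sixth above A in C major is F.
The chord tones are A, C, F, giving F major.

F major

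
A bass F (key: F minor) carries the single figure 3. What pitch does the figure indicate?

Ab

Counting 2 letter steps above F lands on A; in F minor, that letter is Ab.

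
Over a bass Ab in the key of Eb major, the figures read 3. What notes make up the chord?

Ab, C, Eb

The written figures 3 are shorthand for 5/3: the 5 is implied.
A third above Ab in this key is C.
A fifth above Ab in this key is Eb.
Together with the bass Ab, this spells Ab major in root position.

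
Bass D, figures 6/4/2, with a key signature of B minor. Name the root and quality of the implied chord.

The figures 6/4/2 indicate a seventh chord in third inversion.
In third inversion the root lies a second above the bass: a second above D in B minor is E.
The chord tones are D, E, G, B, giving E minor seventh.

E minor seventh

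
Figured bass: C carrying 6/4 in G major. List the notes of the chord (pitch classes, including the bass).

A fourth above C in this key is F#.
A sixth above C in this key is A.
Together with the bass C, this spells F# diminished in second inversion.

C, F#, A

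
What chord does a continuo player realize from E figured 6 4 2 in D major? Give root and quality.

F# minor seventh

The figures 6 4 2 indicate a seventh chord in third inversion.
In third inversion the root lies a second above the bass: a second above E in D major is F#.
The chord tones are E, F#, A, C#, giving F# minor seventh.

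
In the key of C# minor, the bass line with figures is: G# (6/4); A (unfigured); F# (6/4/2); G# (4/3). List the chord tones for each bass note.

G#, C#, E | A, C#, E | F#, G#, B, D# | G#, B, C#, E

G# (6/4): G#, C#, E.
A (5/3): A, C#, E.
F# (6/4/2): F#, G#, B, D#.
G# (6/4/3): G#, B, C#, E.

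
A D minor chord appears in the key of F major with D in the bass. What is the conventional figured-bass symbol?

no figures

D is the root of D minor, so the chord is in root position.
A triad in root position is figured 5/3, conventionally abbreviated (no figures — root-position triad).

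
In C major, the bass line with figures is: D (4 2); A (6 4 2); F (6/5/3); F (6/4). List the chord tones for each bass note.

D, E, G, B | A, B, D, F | F, A, C, D | F, B, D

D (6/4/2): D, E, G, B.
A (6/4/2): A, B, D, F.
F (6/5/3): F, A, C, D.
F (6/4): F, B, D.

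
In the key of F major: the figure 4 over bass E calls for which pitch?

A

Counting 3 letter steps above E lands on A; in F major, that letter is A.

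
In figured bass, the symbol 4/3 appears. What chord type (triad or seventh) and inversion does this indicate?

4/3 is shorthand for 6/4/3.
Intervals of 6/4/3 above the bass form a seventh chord; the bass is the fifth, so this is second inversion.

seventh chord, second inversion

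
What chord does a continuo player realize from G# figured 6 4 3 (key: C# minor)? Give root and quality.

C# minor seventh

The figures 6 4 3 indicate a seventh chord in second inversion.
In second inversion the root lies a fourth above the bass: a fourth above G# in C# minor is C#.
The chord tones are G#, B, C#, E, giving C# minor seventh.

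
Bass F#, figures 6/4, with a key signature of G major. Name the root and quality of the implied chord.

The figures 6/4 indicate a triad in second inversion.
In second inversion the root lies a fourth above the bass: a fourth above F# in G major is B.
The chord tones are F#, B, D, giving B minor.

B minor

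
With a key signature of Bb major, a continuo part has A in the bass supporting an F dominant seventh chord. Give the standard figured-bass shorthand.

A is the third of F dominant seventh, so the chord is in first inversion.
A seventh chord in first inversion is figured 6/5/3, conventionally abbreviated 6/5.

6/5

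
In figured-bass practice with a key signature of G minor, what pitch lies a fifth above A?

Counting 4 letter steps above A lands on E; in G minor, that letter is Eb.

Eb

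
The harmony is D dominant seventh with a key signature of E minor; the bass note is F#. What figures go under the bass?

6/5

F# is the third of D dominant seventh, so the chord is in first inversion.
A seventh chord in first inversion is figured 6/5/3, conventionally abbreviated 6/5.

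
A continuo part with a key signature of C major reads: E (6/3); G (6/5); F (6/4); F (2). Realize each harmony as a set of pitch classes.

E (6/3): E, G, C.
G (6/5/3): G, B, D, E.
F (6/4): F, B, D.
F (6/4/2): F, G, B, D.

E, G, C | G, B, D, E | F, B, D | F, G, B, D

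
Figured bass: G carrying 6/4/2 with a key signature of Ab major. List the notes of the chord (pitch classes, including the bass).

G, Ab, C, Eb

A second above G in this key is Ab.
A fourth above G in this key is C.
A sixth above G in this key is Eb.
Together with the bass G, this spells Ab major seventh in third inversion.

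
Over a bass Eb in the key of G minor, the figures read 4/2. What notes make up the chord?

The written figures 4/2 are shorthand for 6/4/2: the 6 is implied.
A second above Eb in this key is F.
A fourth above Eb in this key is A.
A sixth above Eb in this key is C.
Together with the bass Eb, this spells F dominant seventh in third inversion.

Eb, F, A, C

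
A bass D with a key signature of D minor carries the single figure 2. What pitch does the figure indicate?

E

Counting 1 letter step above D lands on E; in D minor, that letter is E.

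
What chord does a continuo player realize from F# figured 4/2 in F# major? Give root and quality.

The figures 4/2 indicate a seventh chord in third inversion.
In third inversion the root lies a second above the bass: a second above F# in F# major is G#.
The chord tones are F#, G#, B, D#, giving G# minor seventh.

G# minor seventh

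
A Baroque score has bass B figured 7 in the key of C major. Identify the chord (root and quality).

The figures 7 indicate a seventh chord in root position.
In root position the bass is the root, so the root is B.
The chord tones are B, D, F, A, giving B half-diminished seventh.

B half-diminished seventh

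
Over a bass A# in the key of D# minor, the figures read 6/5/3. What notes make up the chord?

A#, C#, E#, F#

A third above A# in this key is C#.
A fifth above A# in this key is E#.
A sixth above A# in this key is F#.
Together with the bass A#, this spells F# major seventh in first inversion.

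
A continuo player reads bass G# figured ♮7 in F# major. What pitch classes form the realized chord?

G#, B, D#, F

The written figures ♮7 are shorthand for 7/5/3: the 5/3 are implied.
A third above G# in this key is B.
A fifth above G# in this key is D#.
A seventh above G# in this key is F#, made natural (F) by the ♮ figure.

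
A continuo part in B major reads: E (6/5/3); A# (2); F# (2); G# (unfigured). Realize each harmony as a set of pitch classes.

E (6/5/3): E, G#, B, C#.
A# (6/4/2): A#, B, D#, F#.
F# (6/4/2): F#, G#, B, D#.
G# (5/3): G#, B, D#.

E, G#, B, C# | A#, B, D#, F# | F#, G#, B, D# | G#, B, D#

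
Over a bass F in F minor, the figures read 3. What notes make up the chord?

F, Ab, C

The written figures 3 are shorthand for 5/3: the 5 is implied.
A third above F in this key is Ab.
A fifth above F in this key is C.
Together with the bass F, this spells F minor in root position.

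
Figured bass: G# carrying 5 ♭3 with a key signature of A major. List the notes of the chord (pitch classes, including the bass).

G#, Bb, D

A third above G# in this key is B, lowered to Bb by the flat.
A fifth above G# in this key is D.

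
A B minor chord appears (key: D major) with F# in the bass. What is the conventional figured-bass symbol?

F# is the fifth of B minor, so the chord is in second inversion.
A triad in second inversion is figured 6/4, conventionally abbreviated 6/4.

6/4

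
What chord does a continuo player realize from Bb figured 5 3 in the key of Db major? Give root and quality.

Bb minor

The figures 5 3 indicate a triad in root position.
In root position the bass is the root, so the root is Bb.
The chord tones are Bb, Db, F, giving Bb minor.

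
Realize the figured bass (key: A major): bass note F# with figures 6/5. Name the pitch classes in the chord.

F#, A, C#, D

The written figures 6/5 are shorthand for 6/5/3: the 3 is implied.
A third above F# in this key is A.
A fifth above F# in this key is C#.
A sixth above F# in this key is D.
Together with the bass F#, this spells D major seventh in first inversion.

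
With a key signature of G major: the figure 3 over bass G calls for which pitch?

B

Counting 2 letter steps above G lands on B; in G major, that letter is B.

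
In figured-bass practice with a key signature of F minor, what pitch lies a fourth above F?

Counting 3 letter steps above F lands on B; in F minor, that letter is Bb.

Bb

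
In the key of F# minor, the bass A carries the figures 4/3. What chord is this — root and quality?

D major seventh

The figures 4/3 indicate a seventh chord in second inversion.
In second inversion the root lies a fourth above the bass: a fourth above A in F# minor is D.
The chord tones are A, C#, D, F#, giving D major seventh.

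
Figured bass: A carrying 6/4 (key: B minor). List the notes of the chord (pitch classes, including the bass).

A fourth above A in this key is D.
A sixth above A in this key is F#.
Together with the bass A, this spells D major in second inversion.

A, D, F#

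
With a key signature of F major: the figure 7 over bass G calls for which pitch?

Counting 6 letter steps above G lands on F; in F major, that letter is F.

F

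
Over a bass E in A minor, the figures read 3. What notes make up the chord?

The written figures 3 are shorthand for 5/3: the 5 is implied.
A third above E in this key is G.
A fifth above E in this key is B.
Together with the bass E, this spells E minor in root position.

E, G, B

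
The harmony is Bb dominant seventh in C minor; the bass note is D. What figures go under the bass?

D is the third of Bb dominant seventh, so the chord is in first inversion.
A seventh chord in first inversion is figured 6/5/3, conventionally abbreviated 6/5.

6/5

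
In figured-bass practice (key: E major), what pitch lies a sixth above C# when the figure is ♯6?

A#

Counting 5 letter steps above C# lands on A; in E major, that letter is A.
The #6 figure raises it a semitone, giving A#.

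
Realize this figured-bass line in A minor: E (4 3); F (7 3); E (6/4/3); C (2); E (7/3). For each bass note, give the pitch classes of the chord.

E (6/4/3): E, G, A, C.
F (7/5/3): F, A, C, E.
E (6/4/3): E, G, A, C.
C (6/4/2): C, D, F, A.
E (7/5/3): E, G, B, D.

E, G, A, C | F, A, C, E | E, G, A, C | C, D, F, A | E, G, B, D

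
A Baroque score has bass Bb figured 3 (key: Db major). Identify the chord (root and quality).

Bb minor

The figures 3 indicate a triad in root position.
In root position the bass is the root, so the root is Bb.
The chord tones are Bb, Db, F, giving Bb minor.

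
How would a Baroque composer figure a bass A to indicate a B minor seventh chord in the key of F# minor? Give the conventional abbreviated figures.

A is the seventh of B minor seventh, so the chord is in third inversion.
A seventh chord in third inversion is figured 6/4/2, conventionally abbreviated 4/2.

4/2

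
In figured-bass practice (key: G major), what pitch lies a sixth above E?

C

Counting 5 letter steps above E lands on C; in G major, that letter is C.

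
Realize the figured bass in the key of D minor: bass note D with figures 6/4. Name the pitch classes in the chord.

A fourth above D in this key is G.
A sixth above D in this key is Bb.
Together with the bass D, this spells G minor in second inversion.

D, G, Bb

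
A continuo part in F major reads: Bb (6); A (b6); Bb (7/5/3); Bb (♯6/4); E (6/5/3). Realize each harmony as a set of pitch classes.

Bb (6/3): Bb, D, G.
A (b6/3): A, C, Fb.
Bb (7/5/3): Bb, D, F, A.
Bb (#6/4): Bb, E, G#.
E (6/5/3): E, G, Bb, C.

Bb, D, G | A, C, Fb | Bb, D, F, A | Bb, E, G# | E, G, Bb, C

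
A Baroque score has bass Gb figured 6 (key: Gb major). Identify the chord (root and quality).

The figures 6 indicate a triad in first inversion.
In first inversion the root lies a sixth above the bass: a sixth above Gb in Gb major is Eb.
The chord tones are Gb, Bb, Eb, giving Eb minor.

Eb minor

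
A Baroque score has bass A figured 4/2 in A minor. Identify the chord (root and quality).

B half-diminished seventh

The figures 4/2 indicate a seventh chord in third inversion.
In third inversion the root lies a second above the bass: a second above A in A minor is B.
The chord tones are A, B, D, F, giving B half-diminished seventh.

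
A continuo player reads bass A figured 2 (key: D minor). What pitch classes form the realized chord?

The written figures 2 are shorthand for 6/4/2: the 6/4 are implied.
A second above A in this key is Bb.
A fourth above A in this key is D.
A sixth above A in this key is F.
Together with the bass A, this spells Bb major seventh in third inversion.

A, Bb, D, F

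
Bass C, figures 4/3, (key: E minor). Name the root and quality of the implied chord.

The figures 4/3 indicate a seventh chord in second inversion.
In second inversion the root lies a fourth above the bass: a fourth above C in E minor is F#.
The chord tones are C, E, F#, A, giving F# half-diminished seventh.

F# half-diminished seventh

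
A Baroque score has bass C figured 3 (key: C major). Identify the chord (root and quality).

The figures 3 indicate a triad in root position.
In root position the bass is the root, so the root is C.
The chord tones are C, E, G, giving C major.

C major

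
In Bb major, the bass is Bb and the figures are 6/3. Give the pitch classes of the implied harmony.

Bb, D, G

A third above Bb in this key is D.
A sixth above Bb in this key is G.
Together with the bass Bb, this spells G minor in first inversion.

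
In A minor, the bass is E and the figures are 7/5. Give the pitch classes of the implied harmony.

The written figures 7/5 are shorthand for 7/5/3: the 3 is implied.
A third above E in this key is G.
A fifth above E in this key is B.
A seventh above E in this key is D.
Together with the bass E, this spells E minor seventh in root position.

E, G, B, D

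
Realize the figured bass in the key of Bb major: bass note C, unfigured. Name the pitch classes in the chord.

C, Eb, G

An unfigured bass implies 5/3.
A third above C in this key is Eb.
A fifth above C in this key is G.
Together with the bass C, this spells C minor in root position.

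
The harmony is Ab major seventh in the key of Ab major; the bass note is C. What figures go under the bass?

C is the third of Ab major seventh, so the chord is in first inversion.
A seventh chord in first inversion is figured 6/5/3, conventionally abbreviated 6/5.

6/5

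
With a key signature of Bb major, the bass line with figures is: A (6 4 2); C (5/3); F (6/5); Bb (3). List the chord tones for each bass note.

A, Bb, D, F | C, Eb, G | F, A, C, D | Bb, D, F

A (6/4/2): A, Bb, D, F.
C (5/3): C, Eb, G.
F (6/5/3): F, A, C, D.
Bb (5/3): Bb, D, F.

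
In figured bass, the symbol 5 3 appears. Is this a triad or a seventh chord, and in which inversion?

Intervals of 5/3 above the bass form a triad; the bass is the root, so this is root position.

triad, root position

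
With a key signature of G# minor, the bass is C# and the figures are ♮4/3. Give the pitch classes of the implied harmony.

The written figures ♮4/3 are shorthand for 6/4/3: the 6 is implied.
A third above C# in this key is E.
A fourth above C# in this key is F#, made natural (F) by the ♮ figure.
A sixth above C# in this key is A#.

C#, E, F, A#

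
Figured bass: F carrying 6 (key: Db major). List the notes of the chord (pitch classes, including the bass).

The written figures 6 are shorthand for 6/3: the 3 is implied.
A third above F in this key is Ab.
A sixth above F in this key is Db.
Together with the bass F, this spells Db major in first inversion.

F, Ab, Db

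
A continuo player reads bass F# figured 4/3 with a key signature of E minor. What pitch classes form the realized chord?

F#, A, B, D

The written figures 4/3 are shorthand for 6/4/3: the 6 is implied.
A third above F# in this key is A.
A fourth above F# in this key is B.
A sixth above F# in this key is D.
Together with the bass F#, this spells B minor seventh in second inversion.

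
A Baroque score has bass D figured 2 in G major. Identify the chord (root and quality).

E minor seventh

The figures 2 indicate a seventh chord in third inversion.
In third inversion the root lies a second above the bass: a second above D in G major is E.
The chord tones are D, E, G, B, giving E minor seventh.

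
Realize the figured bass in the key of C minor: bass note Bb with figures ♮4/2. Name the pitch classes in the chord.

The written figures ♮4/2 are shorthand for 6/4/2: the 6 is implied.
A second above Bb in this key is C.
A fourth above Bb in this key is Eb, made natural (E) by the ♮ figure.
A sixth above Bb in this key is G.
Together with the bass Bb, this spells C dominant seventh in third inversion.

Bb, C, E, G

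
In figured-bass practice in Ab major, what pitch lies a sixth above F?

Counting 5 letter steps above F lands on D; in Ab major, that letter is Db.

Db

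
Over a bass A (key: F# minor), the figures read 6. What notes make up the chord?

A, C#, F#

The written figures 6 are shorthand for 6/3: the 3 is implied.
A third above A in this key is C#.
A sixth above A in this key is F#.
Together with the bass A, this spells F# minor in first inversion.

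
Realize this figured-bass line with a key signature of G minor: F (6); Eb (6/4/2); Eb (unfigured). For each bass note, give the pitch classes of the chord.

F, A, D | Eb, F, A, C | Eb, G, Bb

F (6/3): F, A, D.
Eb (6/4/2): Eb, F, A, C.
Eb (5/3): Eb, G, Bb.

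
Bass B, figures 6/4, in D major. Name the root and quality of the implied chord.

E minor

The figures 6/4 indicate a triad in second inversion.
In second inversion the root lies a fourth above the bass: a fourth above B in D major is E.
The chord tones are B, E, G, giving E minor.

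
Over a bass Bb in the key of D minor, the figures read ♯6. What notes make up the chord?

The written figures ♯6 are shorthand for 6/3: the 3 is implied.
A third above Bb in this key is D.
A sixth above Bb in this key is G, raised to G# by the sharp.

Bb, D, G#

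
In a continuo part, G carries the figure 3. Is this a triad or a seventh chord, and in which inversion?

triad, root position

3 is shorthand for 5/3.
Intervals of 5/3 above the bass form a triad; the bass is the root, so this is root position.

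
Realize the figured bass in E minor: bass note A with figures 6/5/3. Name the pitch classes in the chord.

A third above A in this key is C.
A fifth above A in this key is E.
A sixth above A in this key is F#.
Together with the bass A, this spells F# half-diminished seventh in first inversion.

A, C, E, F#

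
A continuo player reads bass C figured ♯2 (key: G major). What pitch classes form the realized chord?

The written figures ♯2 are shorthand for 6/4/2: the 6/4 are implied.
A second above C in this key is D, raised to D# by the sharp.
A fourth above C in this key is F#.
A sixth above C in this key is A.
Together with the bass C, this spells D# diminished seventh in third inversion.

C, D#, F#, A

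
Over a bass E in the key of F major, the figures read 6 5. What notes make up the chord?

The written figures 6 5 are shorthand for 6/5/3: the 3 is implied.
A third above E in this key is G.
A fifth above E in this key is Bb.
A sixth above E in this key is C.
Together with the bass E, this spells C dominant seventh in first inversion.

E, G, Bb, C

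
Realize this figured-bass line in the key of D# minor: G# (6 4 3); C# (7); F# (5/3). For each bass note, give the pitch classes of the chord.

G#, B, C#, E# | C#, E#, G#, B | F#, A#, C#

G# (6/4/3): G#, B, C#, E#.
C# (7/5/3): C#, E#, G#, B.
F# (5/3): F#, A#, C#.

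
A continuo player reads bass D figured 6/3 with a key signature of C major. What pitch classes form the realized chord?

D, F, B

A third above D in this key is F.
A sixth above D in this key is B.
Together with the bass D, this spells B diminished in first inversion.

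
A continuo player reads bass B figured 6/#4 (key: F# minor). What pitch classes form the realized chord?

B, E#, G#

A fourth above B in this key is E, raised to E# by the sharp.
A sixth above B in this key is G#.
Together with the bass B, this spells E# diminished in second inversion.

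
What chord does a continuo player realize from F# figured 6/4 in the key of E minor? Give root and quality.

B minor

The figures 6/4 indicate a triad in second inversion.
In second inversion the root lies a fourth above the bass: a fourth above F# in E minor is B.
The chord tones are F#, B, D, giving B minor.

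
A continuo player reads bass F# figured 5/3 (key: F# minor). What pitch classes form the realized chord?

A third above F# in this key is A.
A fifth above F# in this key is C#.
Together with the bass F#, this spells F# minor in root position.

F#, A, C#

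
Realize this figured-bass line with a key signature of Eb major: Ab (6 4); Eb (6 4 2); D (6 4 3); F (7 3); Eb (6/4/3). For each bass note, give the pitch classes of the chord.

Ab, D, F | Eb, F, Ab, C | D, F, G, Bb | F, Ab, C, Eb | Eb, G, Ab, C

Ab (6/4): Ab, D, F.
Eb (6/4/2): Eb, F, Ab, C.
D (6/4/3): D, F, G, Bb.
F (7/5/3): F, Ab, C, Eb.
Eb (6/4/3): Eb, G, Ab, C.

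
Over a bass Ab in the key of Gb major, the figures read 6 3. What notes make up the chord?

A third above Ab in this key is Cb.
A sixth above Ab in this key is F.
Together with the bass Ab, this spells F diminished in first inversion.

Ab, Cb, F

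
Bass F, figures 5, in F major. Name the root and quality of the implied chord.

F major

The figures 5 indicate a triad in root position.
In root position the bass is the root, so the root is F.
The chord tones are F, A, C, giving F major.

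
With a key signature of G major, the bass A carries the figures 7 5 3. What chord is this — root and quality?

A minor seventh

The figures 7 5 3 indicate a seventh chord in root position.
In root position the bass is the root, so the root is A.
The chord tones are A, C, E, G, giving A minor seventh.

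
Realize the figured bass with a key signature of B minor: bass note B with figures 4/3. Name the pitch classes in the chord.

The written figures 4/3 are shorthand for 6/4/3: the 6 is implied.
A third above B in this key is D.
A fourth above B in this key is E.
A sixth above B in this key is G.
Together with the bass B, this spells E minor seventh in second inversion.

B, D, E, G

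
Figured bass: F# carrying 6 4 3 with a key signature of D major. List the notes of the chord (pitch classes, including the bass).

A third above F# in this key is A.
A fourth above F# in this key is B.
A sixth above F# in this key is D.
Together with the bass F#, this spells B minor seventh in second inversion.

F#, A, B, D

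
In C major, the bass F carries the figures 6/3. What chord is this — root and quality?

D minor

The figures 6/3 indicate a triad in first inversion.
In first inversion the root lies a sixth above the bass: a sixth above F in C major is D.
The chord tones are F, A, D, giving D minor.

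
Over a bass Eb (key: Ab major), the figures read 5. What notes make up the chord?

Eb, G, Bb

The written figures 5 are shorthand for 5/3: the 3 is implied.
A third above Eb in this key is G.
A fifth above Eb in this key is Bb.
Together with the bass Eb, this spells Eb major in root position.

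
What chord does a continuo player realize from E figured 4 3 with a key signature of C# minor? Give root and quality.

A major seventh

The figures 4 3 indicate a seventh chord in second inversion.
In second inversion the root lies a fourth above the bass: a fourth above E in C# minor is A.
The chord tones are E, G#, A, C#, giving A major seventh.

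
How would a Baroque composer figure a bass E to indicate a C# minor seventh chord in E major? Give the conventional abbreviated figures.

E is the third of C# minor seventh, so the chord is in first inversion.
A seventh chord in first inversion is figured 6/5/3, conventionally abbreviated 6/5.

6/5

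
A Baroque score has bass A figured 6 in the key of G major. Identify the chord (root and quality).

F# diminished

The figures 6 indicate a triad in first inversion.
In first inversion the root lies a sixth above the bass: a sixth above A in G major is F#.
The chord tones are A, C, F#, giving F# diminished.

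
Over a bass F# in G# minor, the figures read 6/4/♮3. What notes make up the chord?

A third above F# in this key is A#, made natural (A) by the ♮ figure.
A fourth above F# in this key is B.
A sixth above F# in this key is D#.
Together with the bass F#, this spells B dominant seventh in second inversion.

F#, A, B, D#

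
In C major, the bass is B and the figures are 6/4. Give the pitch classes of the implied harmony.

B, E, G

A fourth above B in this key is E.
A sixth above B in this key is G.
Together with the bass B, this spells E minor in second inversion.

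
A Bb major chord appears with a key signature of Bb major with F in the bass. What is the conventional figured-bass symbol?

F is the fifth of Bb major, so the chord is in second inversion.
A triad in second inversion is figured 6/4, conventionally abbreviated 6/4.

6/4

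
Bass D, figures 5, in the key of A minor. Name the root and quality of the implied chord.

The figures 5 indicate a triad in root position.
In root position the bass is the root, so the root is D.
The chord tones are D, F, A, giving D minor.

D minor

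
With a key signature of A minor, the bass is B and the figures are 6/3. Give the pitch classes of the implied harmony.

B, D, G

A third above B in this key is D.
A sixth above B in this key is G.
Together with the bass B, this spells G major in first inversion.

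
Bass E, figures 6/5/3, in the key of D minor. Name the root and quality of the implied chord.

The figures 6/5/3 indicate a seventh chord in first inversion.
In first inversion the root lies a sixth above the bass: a sixth above E in D minor is C.
The chord tones are E, G, Bb, C, giving C dominant seventh.

C dominant seventh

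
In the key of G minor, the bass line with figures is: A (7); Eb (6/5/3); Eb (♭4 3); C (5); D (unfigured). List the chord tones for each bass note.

A (7/5/3): A, C, Eb, G.
Eb (6/5/3): Eb, G, Bb, C.
Eb (6/b4/3): Eb, G, Ab, C.
C (5/3): C, Eb, G.
D (5/3): D, F, A.

A, C, Eb, G | Eb, G, Bb, C | Eb, G, Ab, C | C, Eb, G | D, F, A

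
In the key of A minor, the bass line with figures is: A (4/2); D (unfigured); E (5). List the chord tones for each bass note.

A, B, D, F | D, F, A | E, G, B

A (6/4/2): A, B, D, F.
D (5/3): D, F, A.
E (5/3): E, G, B.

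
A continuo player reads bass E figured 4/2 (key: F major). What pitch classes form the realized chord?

The written figures 4/2 are shorthand for 6/4/2: the 6 is implied.
A second above E in this key is F.
A fourth above E in this key is A.
A sixth above E in this key is C.
Together with the bass E, this spells F major seventh in third inversion.

E, F, A, C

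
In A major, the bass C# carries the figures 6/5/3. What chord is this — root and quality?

The figures 6/5/3 indicate a seventh chord in first inversion.
In first inversion the root lies a sixth above the bass: a sixth above C# in A major is A.
The chord tones are C#, E, G#, A, giving A major seventh.

A major seventh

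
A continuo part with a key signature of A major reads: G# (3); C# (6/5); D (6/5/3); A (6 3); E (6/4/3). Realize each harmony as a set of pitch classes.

G#, B, D | C#, E, G#, A | D, F#, A, B | A, C#, F# | E, G#, A, C#

G# (5/3): G#, B, D.
C# (6/5/3): C#, E, G#, A.
D (6/5/3): D, F#, A, B.
A (6/3): A, C#, F#.
E (6/4/3): E, G#, A, C#.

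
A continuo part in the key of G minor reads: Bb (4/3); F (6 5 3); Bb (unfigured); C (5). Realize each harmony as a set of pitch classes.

Bb (6/4/3): Bb, D, Eb, G.
F (6/5/3): F, A, C, D.
Bb (5/3): Bb, D, F.
C (5/3): C, Eb, G.

Bb, D, Eb, G | F, A, C, D | Bb, D, F | C, Eb, G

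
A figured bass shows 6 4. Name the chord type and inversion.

triad, second inversion

Intervals of 6/4 above the bass form a triad; the bass is the fifth, so this is second inversion.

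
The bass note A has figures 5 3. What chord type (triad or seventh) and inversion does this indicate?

triad, root position

Intervals of 5/3 above the bass form a triad; the bass is the root, so this is root position.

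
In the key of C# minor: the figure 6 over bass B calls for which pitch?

Counting 5 letter steps above B lands on G; in C# minor, that letter is G#.

G#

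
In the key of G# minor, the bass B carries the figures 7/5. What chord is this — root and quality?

B major seventh

The figures 7/5 indicate a seventh chord in root position.
In root position the bass is the root, so the root is B.
The chord tones are B, D#, F#, A#, giving B major seventh.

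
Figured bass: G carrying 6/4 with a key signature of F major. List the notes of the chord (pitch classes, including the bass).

A fourth above G in this key is C.
A sixth above G in this key is E.
Together with the bass G, this spells C major in second inversion.

G, C, E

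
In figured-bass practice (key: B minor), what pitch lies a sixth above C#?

Counting 5 letter steps above C# lands on A; in B minor, that letter is A.

A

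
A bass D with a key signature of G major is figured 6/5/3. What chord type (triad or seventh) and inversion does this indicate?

seventh chord, first inversion

Intervals of 6/5/3 above the bass form a seventh chord; the bass is the third, so this is first inversion.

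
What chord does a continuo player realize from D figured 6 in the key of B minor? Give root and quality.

B minor

The figures 6 indicate a triad in first inversion.
In first inversion the root lies a sixth above the bass: a sixth above D in B minor is B.
The chord tones are D, F#, B, giving B minor.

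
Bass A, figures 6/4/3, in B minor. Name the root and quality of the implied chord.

The figures 6/4/3 indicate a seventh chord in second inversion.
In second inversion the root lies a fourth above the bass: a fourth above A in B minor is D.
The chord tones are A, C#, D, F#, giving D major seventh.

D major seventh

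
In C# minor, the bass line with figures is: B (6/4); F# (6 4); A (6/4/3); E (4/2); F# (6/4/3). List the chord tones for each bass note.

B, E, G# | F#, B, D# | A, C#, D#, F# | E, F#, A, C# | F#, A, B, D#

B (6/4): B, E, G#.
F# (6/4): F#, B, D#.
A (6/4/3): A, C#, D#, F#.
E (6/4/2): E, F#, A, C#.
F# (6/4/3): F#, A, B, D#.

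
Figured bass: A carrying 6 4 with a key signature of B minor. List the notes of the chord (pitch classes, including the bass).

A, D, F#

A fourth above A in this key is D.
A sixth above A in this key is F#.
Together with the bass A, this spells D major in second inversion.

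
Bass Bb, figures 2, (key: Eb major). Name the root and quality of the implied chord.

C minor seventh

The figures 2 indicate a seventh chord in third inversion.
In third inversion the root lies a second above the bass: a second above Bb in Eb major is C.
The chord tones are Bb, C, Eb, G, giving C minor seventh.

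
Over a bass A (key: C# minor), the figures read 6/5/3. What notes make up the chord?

A, C#, E, F#

A third above A in this key is C#.
A fifth above A in this key is E.
A sixth above A in this key is F#.
Together with the bass A, this spells F# minor seventh in first inversion.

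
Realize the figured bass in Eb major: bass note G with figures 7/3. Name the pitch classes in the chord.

The written figures 7/3 are shorthand for 7/5/3: the 5 is implied.
A third above G in this key is Bb.
A fifth above G in this key is D.
A seventh above G in this key is F.
Together with the bass G, this spells G minor seventh in root position.

G, Bb, D, F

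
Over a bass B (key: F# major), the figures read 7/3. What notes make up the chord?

The written figures 7/3 are shorthand for 7/5/3: the 5 is implied.
A third above B in this key is D#.
A fifth above B in this key is F#.
A seventh above B in this key is A#.
Together with the bass B, this spells B major seventh in root position.

B, D#, F#, A#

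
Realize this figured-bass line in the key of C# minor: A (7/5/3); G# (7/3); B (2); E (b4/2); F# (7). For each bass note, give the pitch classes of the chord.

A, C#, E, G# | G#, B, D#, F# | B, C#, E, G# | E, F#, Ab, C# | F#, A, C#, E

A (7/5/3): A, C#, E, G#.
G# (7/5/3): G#, B, D#, F#.
B (6/4/2): B, C#, E, G#.
E (6/b4/2): E, F#, Ab, C#.
F# (7/5/3): F#, A, C#, E.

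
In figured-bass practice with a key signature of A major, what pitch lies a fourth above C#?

F#

Counting 3 letter steps above C# lands on F; in A major, that letter is F#.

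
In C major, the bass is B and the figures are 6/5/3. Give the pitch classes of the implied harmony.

A third above B in this key is D.
A fifth above B in this key is F.
A sixth above B in this key is G.
Together with the bass B, this spells G dominant seventh in first inversion.

B, D, F, G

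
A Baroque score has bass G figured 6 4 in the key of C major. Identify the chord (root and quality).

The figures 6 4 indicate a triad in second inversion.
In second inversion the root lies a fourth above the bass: a fourth above G in C major is C.
The chord tones are G, C, E, giving C major.

C major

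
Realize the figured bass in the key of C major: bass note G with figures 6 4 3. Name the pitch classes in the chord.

G, B, C, E

A third above G in this key is B.
A fourth above G in this key is C.
A sixth above G in this key is E.
Together with the bass G, this spells C major seventh in second inversion.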